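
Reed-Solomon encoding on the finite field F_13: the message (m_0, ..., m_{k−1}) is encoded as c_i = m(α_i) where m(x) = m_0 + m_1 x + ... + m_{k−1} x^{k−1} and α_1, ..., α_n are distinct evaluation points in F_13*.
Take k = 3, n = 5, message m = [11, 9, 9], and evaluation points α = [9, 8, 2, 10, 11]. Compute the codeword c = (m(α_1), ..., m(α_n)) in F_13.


c = [2, 9, 0, 0, 3]

Message polynomial: m(x) = 11 + 9·x + 9·x^2 (mod 13).
For each evaluation point α_i, compute m(α_i) mod 13:
  α_1 = 9: Horner steps 9 → 12 → 2, so m(9) = 2.
  α_2 = 8: Horner steps 9 → 3 → 9, so m(8) = 9.
  α_3 = 2: Horner steps 9 → 1 → 0, so m(2) = 0.
  α_4 = 10: Horner steps 9 → 8 → 0, so m(10) = 0.
  α_5 = 11: Horner steps 9 → 4 → 3, so m(11) = 3.
Codeword c = [2, 9, 0, 0, 3] ∈ F_13^5.


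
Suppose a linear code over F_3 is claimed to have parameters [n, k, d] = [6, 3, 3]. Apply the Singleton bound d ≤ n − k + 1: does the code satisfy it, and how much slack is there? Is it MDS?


Singleton RHS = n − k + 1 = 4, slack = 1, bound satisfied, not MDS.

Singleton bound: d ≤ n − k + 1.
Here n = 6, k = 3, so n − k + 1 = 4.
Given d = 3, check d ≤ 4: YES.
Slack = (n − k + 1) − d = 1.
The code is NOT MDS (slack = 1 > 0).
Description: the claimed parameters are [6, 3, 3]_3; such a code would be non-MDS.


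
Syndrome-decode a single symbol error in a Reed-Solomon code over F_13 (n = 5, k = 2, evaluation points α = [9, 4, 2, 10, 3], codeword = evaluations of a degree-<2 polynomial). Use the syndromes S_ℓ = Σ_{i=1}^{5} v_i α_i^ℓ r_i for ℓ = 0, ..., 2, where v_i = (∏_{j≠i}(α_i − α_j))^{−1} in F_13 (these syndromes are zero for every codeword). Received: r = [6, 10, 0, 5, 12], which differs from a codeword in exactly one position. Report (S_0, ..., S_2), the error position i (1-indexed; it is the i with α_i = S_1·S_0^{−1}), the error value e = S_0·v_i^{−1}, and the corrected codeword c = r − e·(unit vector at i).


S = (8, 6, 11), error at position 2, error magnitude e = 12, c = [6, 11, 0, 5, 12].

Step 1: column multipliers v_i = (∏_{j≠i}(α_i − α_j))^{−1} mod 13.
  i = 1 (α = 9): (9−4)(9−2)(9−10)(9−3) = 5·7·(−1)·6 = −210 ≡ 11, so v_1 = 11^{−1} = 6 (mod 13).
  i = 2 (α = 4): (4−9)(4−2)(4−10)(4−3) = (−5)·2·(−6)·1 = 60 ≡ 8, so v_2 = 8^{−1} = 5 (mod 13).
  i = 3 (α = 2): (2−9)(2−4)(2−10)(2−3) = (−7)·(−2)·(−8)·(−1) = 112 ≡ 8, so v_3 = 8^{−1} = 5 (mod 13).
  i = 4 (α = 10): (10−9)(10−4)(10−2)(10−3) = 1·6·8·7 = 336 ≡ 11, so v_4 = 11^{−1} = 6 (mod 13).
  i = 5 (α = 3): (3−9)(3−4)(3−2)(3−10) = (−6)·(−1)·1·(−7) = −42 ≡ 10, so v_5 = 10^{−1} = 4 (mod 13).
  v = [6, 5, 5, 6, 4].
Step 2: syndromes of r = [6, 10, 0, 5, 12] (all sums mod 13).
  S_0 = Σ v_i r_i = 6·6 + 5·10 + 5·0 + 6·5 + 4·12 = 164 ≡ 8.
  S_1 = Σ v_i α_i r_i = 6·9·6 + 5·4·10 + 5·2·0 + 6·10·5 + 4·3·12 = 968 ≡ 6.
  α_i^2 mod 13 = [3, 3, 4, 9, 9].
  S_2 = Σ v_i α_i^2 r_i = 6·3·6 + 5·3·10 + 5·4·0 + 6·9·5 + 4·9·12 = 960 ≡ 11.
  S = (8, 6, 11) ≠ 0, so r is not a codeword (an error is present).
Step 3: locate the error. For a single error e at position i, S_ℓ = v_i·e·α_i^ℓ, so α_err = S_1/S_0.
  S_0^{−1} = 8^{−1} = 5 (mod 13), so α_err = 6·5 = 30 ≡ 4 = α_2. Error position i = 2.
  Consistency check: S_2/S_1 = 11·11 = 121 ≡ 4 = α_err ✓ (single-error assumption holds).
Step 4: error magnitude e = S_0/v_2 = S_0·∏_{j≠2}(α_2 − α_j) = 8·8 = 64 ≡ 12 (mod 13).
Step 5: correct position 2: c_2 = r_2 − e = 10 − 12 ≡ 11 (mod 13). Hence c = [6, 11, 0, 5, 12].
  Check: interpolating c through the α_i gives m(x) = 2 + 12·x (degree < 2) with m(α_i) = c_i for every i, so c is indeed a codeword.


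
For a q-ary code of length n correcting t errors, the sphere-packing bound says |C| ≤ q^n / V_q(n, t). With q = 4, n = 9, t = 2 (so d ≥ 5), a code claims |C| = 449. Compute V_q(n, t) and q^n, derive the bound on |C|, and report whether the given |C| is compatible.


V_q(n, t) = 352, q^n = 262144, Hamming bound = 744, |C| = 449 ≤ bound (satisfied).

Step 1: Compute V_q(n, t) = Σ_{j=0}^2 C(n, j) (q−1)^j.
  j = 0: C(9,0)·(3)^0 = 1·1 = 1.
  j = 1: C(9,1)·(3)^1 = 9·3 = 27.
  j = 2: C(9,2)·(3)^2 = 36·9 = 324.
  V_q(n, t) = 1 + 27 + 324 = 352.
Step 2: q^n = 4^9 = 262144.
Step 3: Hamming bound ⌊q^n / V_q(n,t)⌋ = ⌊262144/352⌋ = 744.
Step 4: Compare |C| = 449 to 744: satisfied.
The claimed |C| lies below the Hamming bound.


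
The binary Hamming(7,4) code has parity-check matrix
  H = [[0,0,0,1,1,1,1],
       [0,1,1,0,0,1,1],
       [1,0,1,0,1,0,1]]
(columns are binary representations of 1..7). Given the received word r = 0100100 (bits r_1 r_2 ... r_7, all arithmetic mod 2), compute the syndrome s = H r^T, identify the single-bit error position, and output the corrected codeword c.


s = (1, 1, 1)^T, error position = 7, corrected codeword c = 0100101

Compute s = H r^T mod 2 one row at a time:
  s_1 = 0 + 1 + 0 + 0 = 1 ≡ 1 (mod 2).
  s_2 = 1 + 0 + 0 + 0 = 1 ≡ 1 (mod 2).
  s_3 = 0 + 0 + 1 + 0 = 1 ≡ 1 (mod 2).
s = (1, 1, 1)^T — this equals column 7 of H (binary 111), so error is at position 7.
Correct: flip bit 7 of r = 0100100 to get c = 0100101.


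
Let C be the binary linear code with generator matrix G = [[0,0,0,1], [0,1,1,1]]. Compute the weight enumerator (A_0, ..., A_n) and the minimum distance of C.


Weight distribution: A_0 = 1, A_1 = 1, A_2 = 1, A_3 = 1. Minimum distance d = 1.

Enumerate all 2^2 = 4 messages m ∈ F_2^2.
For each, compute codeword c = mG in F_2^4, then tally its weight.
  m = 00 → c = 0000, weight = 0.
  m = 10 → c = 0001, weight = 1.
  m = 01 → c = 0111, weight = 3.
  m = 11 → c = 0110, weight = 2.
Tally weights:
  weight 0: 1 codewords.
  weight 1: 1 codewords.
  weight 2: 1 codewords.
  weight 3: 1 codewords.
Minimum distance d = smallest w > 0 with A_w > 0 = 1.
Sanity: Σ A_w = 4 = 2^2 = 4 ✓.


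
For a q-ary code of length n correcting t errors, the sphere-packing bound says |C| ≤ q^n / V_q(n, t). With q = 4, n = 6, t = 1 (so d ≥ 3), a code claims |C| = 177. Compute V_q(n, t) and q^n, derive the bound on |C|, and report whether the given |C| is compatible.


V_q(n, t) = 19, q^n = 4096, Hamming bound = 215, |C| = 177 ≤ bound (satisfied).

Step 1: Compute V_q(n, t) = Σ_{j=0}^1 C(n, j) (q−1)^j.
  j = 0: C(6,0)·(3)^0 = 1·1 = 1.
  j = 1: C(6,1)·(3)^1 = 6·3 = 18.
  V_q(n, t) = 1 + 18 = 19.
Step 2: q^n = 4^6 = 4096.
Step 3: Hamming bound ⌊q^n / V_q(n,t)⌋ = ⌊4096/19⌋ = 215.
Step 4: Compare |C| = 177 to 215: satisfied.
The claimed |C| lies below the Hamming bound.


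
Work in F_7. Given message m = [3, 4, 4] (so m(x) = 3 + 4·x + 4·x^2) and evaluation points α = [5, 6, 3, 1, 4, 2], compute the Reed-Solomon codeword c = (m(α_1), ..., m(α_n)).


c = [4, 3, 2, 4, 6, 6]

Message polynomial: m(x) = 3 + 4·x + 4·x^2 (mod 7).
For each evaluation point α_i, compute m(α_i) mod 7:
  α_1 = 5: Horner steps 4 → 3 → 4, so m(5) = 4.
  α_2 = 6: Horner steps 4 → 0 → 3, so m(6) = 3.
  α_3 = 3: Horner steps 4 → 2 → 2, so m(3) = 2.
  α_4 = 1: Horner steps 4 → 1 → 4, so m(1) = 4.
  α_5 = 4: Horner steps 4 → 6 → 6, so m(4) = 6.
  α_6 = 2: Horner steps 4 → 5 → 6, so m(2) = 6.
Codeword c = [4, 3, 2, 4, 6, 6] ∈ F_7^6.


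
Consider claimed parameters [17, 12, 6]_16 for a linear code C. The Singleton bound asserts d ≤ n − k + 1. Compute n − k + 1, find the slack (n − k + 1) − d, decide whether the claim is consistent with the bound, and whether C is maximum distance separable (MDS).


Singleton RHS = n − k + 1 = 6, slack = 0, bound satisfied, MDS.

Singleton bound: d ≤ n − k + 1.
Here n = 17, k = 12, so n − k + 1 = 6.
Given d = 6, check d ≤ 6: YES.
Slack = (n − k + 1) − d = 0.
The code is MDS (slack = 0).
Description: the claimed parameters are [17, 12, 6]_16; such a code would be MDS (meets Singleton bound).


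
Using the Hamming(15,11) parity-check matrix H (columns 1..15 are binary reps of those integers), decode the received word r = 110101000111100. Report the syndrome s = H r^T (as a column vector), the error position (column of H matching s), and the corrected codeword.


s = (0, 0, 0, 1)^T, error position = 1, corrected codeword c = 010101000111100

Compute s = H r^T mod 2 one row at a time:
  s_1 = 0 + 0 + 1 + 1 + 1 + 1 + 0 + 0 = 4 ≡ 0 (mod 2).
  s_2 = 1 + 0 + 1 + 0 + 1 + 1 + 0 + 0 = 4 ≡ 0 (mod 2).
  s_3 = 1 + 0 + 1 + 0 + 1 + 1 + 0 + 0 = 4 ≡ 0 (mod 2).
  s_4 = 1 + 0 + 0 + 0 + 0 + 1 + 1 + 0 = 3 ≡ 1 (mod 2).
s = (0, 0, 0, 1)^T — this equals column 1 of H (binary 0001), so error is at position 1.
Correct: flip bit 1 of r = 110101000111100 to get c = 010101000111100.


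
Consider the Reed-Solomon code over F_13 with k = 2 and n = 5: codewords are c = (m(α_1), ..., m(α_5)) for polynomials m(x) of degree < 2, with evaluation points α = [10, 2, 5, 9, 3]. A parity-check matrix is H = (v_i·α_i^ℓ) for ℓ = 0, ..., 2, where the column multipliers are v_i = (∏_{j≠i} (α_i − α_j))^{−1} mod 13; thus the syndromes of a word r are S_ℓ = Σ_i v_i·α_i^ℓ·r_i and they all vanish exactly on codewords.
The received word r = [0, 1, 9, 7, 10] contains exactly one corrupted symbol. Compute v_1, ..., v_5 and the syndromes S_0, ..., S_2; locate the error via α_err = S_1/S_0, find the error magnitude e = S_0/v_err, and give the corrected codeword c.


S = (3, 6, 12), error at position 2, error magnitude e = 10, c = [0, 4, 9, 7, 10].

Step 1: column multipliers v_i = (∏_{j≠i}(α_i − α_j))^{−1} mod 13.
  i = 1 (α = 10): (10−2)(10−5)(10−9)(10−3) = 8·5·1·7 = 280 ≡ 7, so v_1 = 7^{−1} = 2 (mod 13).
  i = 2 (α = 2): (2−10)(2−5)(2−9)(2−3) = (−8)·(−3)·(−7)·(−1) = 168 ≡ 12, so v_2 = 12^{−1} = 12 (mod 13).
  i = 3 (α = 5): (5−10)(5−2)(5−9)(5−3) = (−5)·3·(−4)·2 = 120 ≡ 3, so v_3 = 3^{−1} = 9 (mod 13).
  i = 4 (α = 9): (9−10)(9−2)(9−5)(9−3) = (−1)·7·4·6 = −168 ≡ 1, so v_4 = 1^{−1} = 1 (mod 13).
  i = 5 (α = 3): (3−10)(3−2)(3−5)(3−9) = (−7)·1·(−2)·(−6) = −84 ≡ 7, so v_5 = 7^{−1} = 2 (mod 13).
  v = [2, 12, 9, 1, 2].
Step 2: syndromes of r = [0, 1, 9, 7, 10] (all sums mod 13).
  S_0 = Σ v_i r_i = 2·0 + 12·1 + 9·9 + 1·7 + 2·10 = 120 ≡ 3.
  S_1 = Σ v_i α_i r_i = 2·10·0 + 12·2·1 + 9·5·9 + 1·9·7 + 2·3·10 = 552 ≡ 6.
  α_i^2 mod 13 = [9, 4, 12, 3, 9].
  S_2 = Σ v_i α_i^2 r_i = 2·9·0 + 12·4·1 + 9·12·9 + 1·3·7 + 2·9·10 = 1221 ≡ 12.
  S = (3, 6, 12) ≠ 0, so r is not a codeword (an error is present).
Step 3: locate the error. For a single error e at position i, S_ℓ = v_i·e·α_i^ℓ, so α_err = S_1/S_0.
  S_0^{−1} = 3^{−1} = 9 (mod 13), so α_err = 6·9 = 54 ≡ 2 = α_2. Error position i = 2.
  Consistency check: S_2/S_1 = 12·11 = 132 ≡ 2 = α_err ✓ (single-error assumption holds).
Step 4: error magnitude e = S_0/v_2 = S_0·∏_{j≠2}(α_2 − α_j) = 3·12 = 36 ≡ 10 (mod 13).
Step 5: correct position 2: c_2 = r_2 − e = 1 − 10 ≡ 4 (mod 13). Hence c = [0, 4, 9, 7, 10].
  Check: interpolating c through the α_i gives m(x) = 5 + 6·x (degree < 2) with m(α_i) = c_i for every i, so c is indeed a codeword.


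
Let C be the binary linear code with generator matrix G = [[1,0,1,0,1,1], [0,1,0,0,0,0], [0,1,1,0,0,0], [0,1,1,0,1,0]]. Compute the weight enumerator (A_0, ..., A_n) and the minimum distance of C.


Weight distribution: A_0 = 1, A_1 = 3, A_2 = 4, A_3 = 4, A_4 = 3, A_5 = 1. Minimum distance d = 1.

Enumerate all 2^4 = 16 messages m ∈ F_2^4.
For each, compute codeword c = mG in F_2^6, then tally its weight.
  m = 0000 → c = 000000, weight = 0.
  m = 1000 → c = 101011, weight = 4.
  m = 0100 → c = 010000, weight = 1.
  m = 1100 → c = 111011, weight = 5.
  m = 0010 → c = 011000, weight = 2.
  m = 1010 → c = 110011, weight = 4.
  m = 0110 → c = 001000, weight = 1.
  m = 1110 → c = 100011, weight = 3.
  m = 0001 → c = 011010, weight = 3.
  m = 1001 → c = 110001, weight = 3.
  m = 0101 → c = 001010, weight = 2.
  m = 1101 → c = 100001, weight = 2.
  m = 0011 → c = 000010, weight = 1.
  m = 1011 → c = 101001, weight = 3.
  m = 0111 → c = 010010, weight = 2.
  m = 1111 → c = 111001, weight = 4.
Tally weights:
  weight 0: 1 codewords.
  weight 1: 3 codewords.
  weight 2: 4 codewords.
  weight 3: 4 codewords.
  weight 4: 3 codewords.
  weight 5: 1 codewords.
Minimum distance d = smallest w > 0 with A_w > 0 = 1.
Sanity: Σ A_w = 16 = 2^4 = 16 ✓.


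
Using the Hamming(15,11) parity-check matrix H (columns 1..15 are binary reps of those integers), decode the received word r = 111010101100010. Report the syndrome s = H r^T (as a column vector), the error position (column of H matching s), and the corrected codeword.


s = (1, 1, 1, 1)^T, error position = 15, corrected codeword c = 111010101100011

Compute s = H r^T mod 2 one row at a time:
  s_1 = 0 + 1 + 1 + 0 + 0 + 0 + 1 + 0 = 3 ≡ 1 (mod 2).
  s_2 = 0 + 1 + 0 + 1 + 0 + 0 + 1 + 0 = 3 ≡ 1 (mod 2).
  s_3 = 1 + 1 + 0 + 1 + 1 + 0 + 1 + 0 = 5 ≡ 1 (mod 2).
  s_4 = 1 + 1 + 1 + 1 + 1 + 0 + 0 + 0 = 5 ≡ 1 (mod 2).
s = (1, 1, 1, 1)^T — this equals column 15 of H (binary 1111), so error is at position 15.
Correct: flip bit 15 of r = 111010101100010 to get c = 111010101100011.


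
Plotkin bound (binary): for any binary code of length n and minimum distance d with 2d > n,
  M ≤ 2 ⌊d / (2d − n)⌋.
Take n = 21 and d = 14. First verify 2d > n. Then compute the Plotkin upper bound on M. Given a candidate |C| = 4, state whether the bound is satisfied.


Plotkin bound M ≤ 4; given |C| = 4 ≤ bound (satisfied).

Check applicability: 2d = 28, n = 21.
2d − n = 7 > 0, so Plotkin applies.
Compute d/(2d−n) = 14/7 ≈ 2.0000.
⌊d/(2d−n)⌋ = 2.
Plotkin bound: M ≤ 2·2 = 4.
Given |C| = 4, check: satisfied.
This |C| is at the Plotkin bound.


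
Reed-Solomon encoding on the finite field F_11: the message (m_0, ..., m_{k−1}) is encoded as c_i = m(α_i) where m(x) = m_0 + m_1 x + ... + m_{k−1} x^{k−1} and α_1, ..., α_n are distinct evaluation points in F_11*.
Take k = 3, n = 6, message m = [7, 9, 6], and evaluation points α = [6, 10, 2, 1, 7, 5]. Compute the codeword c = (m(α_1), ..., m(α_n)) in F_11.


c = [2, 4, 5, 0, 1, 4]

Message polynomial: m(x) = 7 + 9·x + 6·x^2 (mod 11).
For each evaluation point α_i, compute m(α_i) mod 11:
  α_1 = 6: Horner steps 6 → 1 → 2, so m(6) = 2.
  α_2 = 10: Horner steps 6 → 3 → 4, so m(10) = 4.
  α_3 = 2: Horner steps 6 → 10 → 5, so m(2) = 5.
  α_4 = 1: Horner steps 6 → 4 → 0, so m(1) = 0.
  α_5 = 7: Horner steps 6 → 7 → 1, so m(7) = 1.
  α_6 = 5: Horner steps 6 → 6 → 4, so m(5) = 4.
Codeword c = [2, 4, 5, 0, 1, 4] ∈ F_11^6.


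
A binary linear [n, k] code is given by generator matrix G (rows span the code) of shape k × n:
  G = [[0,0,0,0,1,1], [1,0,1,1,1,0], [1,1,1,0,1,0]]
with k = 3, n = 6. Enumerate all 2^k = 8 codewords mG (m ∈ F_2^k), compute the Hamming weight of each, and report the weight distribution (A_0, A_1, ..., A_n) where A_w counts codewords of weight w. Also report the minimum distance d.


Weight distribution: A_0 = 1, A_2 = 2, A_4 = 5. Minimum distance d = 2.

Enumerate all 2^3 = 8 messages m ∈ F_2^3.
For each, compute codeword c = mG in F_2^6, then tally its weight.
  m = 000 → c = 000000, weight = 0.
  m = 100 → c = 000011, weight = 2.
  m = 010 → c = 101110, weight = 4.
  m = 110 → c = 101101, weight = 4.
  m = 001 → c = 111010, weight = 4.
  m = 101 → c = 111001, weight = 4.
  m = 011 → c = 010100, weight = 2.
  m = 111 → c = 010111, weight = 4.
Tally weights:
  weight 0: 1 codewords.
  weight 2: 2 codewords.
  weight 4: 5 codewords.
Minimum distance d = smallest w > 0 with A_w > 0 = 2.
Sanity: Σ A_w = 8 = 2^3 = 8 ✓.


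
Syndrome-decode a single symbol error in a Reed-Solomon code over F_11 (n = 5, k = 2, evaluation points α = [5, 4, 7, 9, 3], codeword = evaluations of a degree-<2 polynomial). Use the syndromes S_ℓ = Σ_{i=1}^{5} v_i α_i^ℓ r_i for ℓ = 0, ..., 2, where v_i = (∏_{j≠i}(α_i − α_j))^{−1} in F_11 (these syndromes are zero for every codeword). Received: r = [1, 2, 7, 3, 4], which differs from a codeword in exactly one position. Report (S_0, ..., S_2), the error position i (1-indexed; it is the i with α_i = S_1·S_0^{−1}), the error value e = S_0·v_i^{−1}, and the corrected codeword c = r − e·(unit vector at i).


S = (9, 1, 5), error at position 1, error magnitude e = 1, c = [0, 2, 7, 3, 4].

Step 1: column multipliers v_i = (∏_{j≠i}(α_i − α_j))^{−1} mod 11.
  i = 1 (α = 5): (5−4)(5−7)(5−9)(5−3) = 1·(−2)·(−4)·2 = 16 ≡ 5, so v_1 = 5^{−1} = 9 (mod 11).
  i = 2 (α = 4): (4−5)(4−7)(4−9)(4−3) = (−1)·(−3)·(−5)·1 = −15 ≡ 7, so v_2 = 7^{−1} = 8 (mod 11).
  i = 3 (α = 7): (7−5)(7−4)(7−9)(7−3) = 2·3·(−2)·4 = −48 ≡ 7, so v_3 = 7^{−1} = 8 (mod 11).
  i = 4 (α = 9): (9−5)(9−4)(9−7)(9−3) = 4·5·2·6 = 240 ≡ 9, so v_4 = 9^{−1} = 5 (mod 11).
  i = 5 (α = 3): (3−5)(3−4)(3−7)(3−9) = (−2)·(−1)·(−4)·(−6) = 48 ≡ 4, so v_5 = 4^{−1} = 3 (mod 11).
  v = [9, 8, 8, 5, 3].
Step 2: syndromes of r = [1, 2, 7, 3, 4] (all sums mod 11).
  S_0 = Σ v_i r_i = 9·1 + 8·2 + 8·7 + 5·3 + 3·4 = 108 ≡ 9.
  S_1 = Σ v_i α_i r_i = 9·5·1 + 8·4·2 + 8·7·7 + 5·9·3 + 3·3·4 = 672 ≡ 1.
  α_i^2 mod 11 = [3, 5, 5, 4, 9].
  S_2 = Σ v_i α_i^2 r_i = 9·3·1 + 8·5·2 + 8·5·7 + 5·4·3 + 3·9·4 = 555 ≡ 5.
  S = (9, 1, 5) ≠ 0, so r is not a codeword (an error is present).
Step 3: locate the error. For a single error e at position i, S_ℓ = v_i·e·α_i^ℓ, so α_err = S_1/S_0.
  S_0^{−1} = 9^{−1} = 5 (mod 11), so α_err = 1·5 = 5 ≡ 5 = α_1. Error position i = 1.
  Consistency check: S_2/S_1 = 5·1 = 5 ≡ 5 = α_err ✓ (single-error assumption holds).
Step 4: error magnitude e = S_0/v_1 = S_0·∏_{j≠1}(α_1 − α_j) = 9·5 = 45 ≡ 1 (mod 11).
Step 5: correct position 1: c_1 = r_1 − e = 1 − 1 ≡ 0 (mod 11). Hence c = [0, 2, 7, 3, 4].
  Check: interpolating c through the α_i gives m(x) = 10 + 9·x (degree < 2) with m(α_i) = c_i for every i, so c is indeed a codeword.


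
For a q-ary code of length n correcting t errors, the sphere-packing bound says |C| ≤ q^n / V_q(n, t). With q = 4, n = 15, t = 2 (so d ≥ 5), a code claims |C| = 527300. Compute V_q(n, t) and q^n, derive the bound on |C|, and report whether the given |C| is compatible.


V_q(n, t) = 991, q^n = 1073741824, Hamming bound = 1083493, |C| = 527300 ≤ bound (satisfied).

Step 1: Compute V_q(n, t) = Σ_{j=0}^2 C(n, j) (q−1)^j.
  j = 0: C(15,0)·(3)^0 = 1·1 = 1.
  j = 1: C(15,1)·(3)^1 = 15·3 = 45.
  j = 2: C(15,2)·(3)^2 = 105·9 = 945.
  V_q(n, t) = 1 + 45 + 945 = 991.
Step 2: q^n = 4^15 = 1073741824.
Step 3: Hamming bound ⌊q^n / V_q(n,t)⌋ = ⌊1073741824/991⌋ = 1083493.
Step 4: Compare |C| = 527300 to 1083493: satisfied.
The claimed |C| lies below the Hamming bound.


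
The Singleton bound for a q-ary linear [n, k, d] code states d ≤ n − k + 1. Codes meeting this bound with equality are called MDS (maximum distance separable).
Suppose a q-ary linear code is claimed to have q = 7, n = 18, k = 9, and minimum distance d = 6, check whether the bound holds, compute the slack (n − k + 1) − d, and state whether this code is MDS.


Singleton RHS = n − k + 1 = 10, slack = 4, bound satisfied, not MDS.

Singleton bound: d ≤ n − k + 1.
Here n = 18, k = 9, so n − k + 1 = 10.
Given d = 6, check d ≤ 10: YES.
Slack = (n − k + 1) − d = 4.
The code is NOT MDS (slack = 4 > 0).
Description: the claimed parameters are [18, 9, 6]_7; such a code would be non-MDS.


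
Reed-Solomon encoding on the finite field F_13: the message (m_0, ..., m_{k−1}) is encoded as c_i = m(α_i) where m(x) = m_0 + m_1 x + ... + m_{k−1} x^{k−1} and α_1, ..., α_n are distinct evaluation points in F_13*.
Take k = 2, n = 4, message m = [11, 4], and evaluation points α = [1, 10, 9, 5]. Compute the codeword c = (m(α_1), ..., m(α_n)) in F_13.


c = [2, 12, 8, 5]

Message polynomial: m(x) = 11 + 4·x (mod 13).
For each evaluation point α_i, compute m(α_i) mod 13:
  α_1 = 1: Horner steps 4 → 2, so m(1) = 2.
  α_2 = 10: Horner steps 4 → 12, so m(10) = 12.
  α_3 = 9: Horner steps 4 → 8, so m(9) = 8.
  α_4 = 5: Horner steps 4 → 5, so m(5) = 5.
Codeword c = [2, 12, 8, 5] ∈ F_13^4.


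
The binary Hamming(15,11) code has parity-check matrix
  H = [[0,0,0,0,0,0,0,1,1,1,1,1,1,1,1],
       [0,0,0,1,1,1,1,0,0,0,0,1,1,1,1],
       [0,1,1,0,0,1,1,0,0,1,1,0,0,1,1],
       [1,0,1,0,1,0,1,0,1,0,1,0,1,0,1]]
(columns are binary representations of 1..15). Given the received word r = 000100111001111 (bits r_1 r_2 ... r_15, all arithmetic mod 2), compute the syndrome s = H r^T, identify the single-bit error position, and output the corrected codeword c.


s = (0, 0, 1, 0)^T, error position = 2, corrected codeword c = 010100111001111

Compute s = H r^T mod 2 one row at a time:
  s_1 = 1 + 1 + 0 + 0 + 1 + 1 + 1 + 1 = 6 ≡ 0 (mod 2).
  s_2 = 1 + 0 + 0 + 1 + 1 + 1 + 1 + 1 = 6 ≡ 0 (mod 2).
  s_3 = 0 + 0 + 0 + 1 + 0 + 0 + 1 + 1 = 3 ≡ 1 (mod 2).
  s_4 = 0 + 0 + 0 + 1 + 1 + 0 + 1 + 1 = 4 ≡ 0 (mod 2).
s = (0, 0, 1, 0)^T — this equals column 2 of H (binary 0010), so error is at position 2.
Correct: flip bit 2 of r = 000100111001111 to get c = 010100111001111.


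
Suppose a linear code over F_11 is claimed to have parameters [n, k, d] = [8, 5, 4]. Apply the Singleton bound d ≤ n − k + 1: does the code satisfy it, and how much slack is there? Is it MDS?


Singleton RHS = n − k + 1 = 4, slack = 0, bound satisfied, MDS.

Singleton bound: d ≤ n − k + 1.
Here n = 8, k = 5, so n − k + 1 = 4.
Given d = 4, check d ≤ 4: YES.
Slack = (n − k + 1) − d = 0.
The code is MDS (slack = 0).
Description: the claimed parameters are [8, 5, 4]_11; such a code would be MDS (meets Singleton bound).


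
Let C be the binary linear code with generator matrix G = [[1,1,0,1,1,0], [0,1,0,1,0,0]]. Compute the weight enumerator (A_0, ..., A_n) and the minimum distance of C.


Weight distribution: A_0 = 1, A_2 = 2, A_4 = 1. Minimum distance d = 2.

Enumerate all 2^2 = 4 messages m ∈ F_2^2.
For each, compute codeword c = mG in F_2^6, then tally its weight.
  m = 00 → c = 000000, weight = 0.
  m = 10 → c = 110110, weight = 4.
  m = 01 → c = 010100, weight = 2.
  m = 11 → c = 100010, weight = 2.
Tally weights:
  weight 0: 1 codewords.
  weight 2: 2 codewords.
  weight 4: 1 codewords.
Minimum distance d = smallest w > 0 with A_w > 0 = 2.
Sanity: Σ A_w = 4 = 2^2 = 4 ✓.


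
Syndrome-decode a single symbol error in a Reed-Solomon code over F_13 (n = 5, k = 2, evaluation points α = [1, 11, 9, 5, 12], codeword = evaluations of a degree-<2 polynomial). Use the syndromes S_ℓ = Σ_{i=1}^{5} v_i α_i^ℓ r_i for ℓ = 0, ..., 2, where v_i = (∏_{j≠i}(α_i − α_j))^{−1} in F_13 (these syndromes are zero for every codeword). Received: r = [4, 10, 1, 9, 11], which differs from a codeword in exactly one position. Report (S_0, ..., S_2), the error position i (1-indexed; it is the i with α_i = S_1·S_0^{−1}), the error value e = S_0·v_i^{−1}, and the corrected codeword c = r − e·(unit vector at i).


S = (12, 1, 12), error at position 5, error magnitude e = 3, c = [4, 10, 1, 9, 8].

Step 1: column multipliers v_i = (∏_{j≠i}(α_i − α_j))^{−1} mod 13.
  i = 1 (α = 1): (1−11)(1−9)(1−5)(1−12) = (−10)·(−8)·(−4)·(−11) = 3520 ≡ 10, so v_1 = 10^{−1} = 4 (mod 13).
  i = 2 (α = 11): (11−1)(11−9)(11−5)(11−12) = 10·2·6·(−1) = −120 ≡ 10, so v_2 = 10^{−1} = 4 (mod 13).
  i = 3 (α = 9): (9−1)(9−11)(9−5)(9−12) = 8·(−2)·4·(−3) = 192 ≡ 10, so v_3 = 10^{−1} = 4 (mod 13).
  i = 4 (α = 5): (5−1)(5−11)(5−9)(5−12) = 4·(−6)·(−4)·(−7) = −672 ≡ 4, so v_4 = 4^{−1} = 10 (mod 13).
  i = 5 (α = 12): (12−1)(12−11)(12−9)(12−5) = 11·1·3·7 = 231 ≡ 10, so v_5 = 10^{−1} = 4 (mod 13).
  v = [4, 4, 4, 10, 4].
Step 2: syndromes of r = [4, 10, 1, 9, 11] (all sums mod 13).
  S_0 = Σ v_i r_i = 4·4 + 4·10 + 4·1 + 10·9 + 4·11 = 194 ≡ 12.
  S_1 = Σ v_i α_i r_i = 4·1·4 + 4·11·10 + 4·9·1 + 10·5·9 + 4·12·11 = 1470 ≡ 1.
  α_i^2 mod 13 = [1, 4, 3, 12, 1].
  S_2 = Σ v_i α_i^2 r_i = 4·1·4 + 4·4·10 + 4·3·1 + 10·12·9 + 4·1·11 = 1312 ≡ 12.
  S = (12, 1, 12) ≠ 0, so r is not a codeword (an error is present).
Step 3: locate the error. For a single error e at position i, S_ℓ = v_i·e·α_i^ℓ, so α_err = S_1/S_0.
  S_0^{−1} = 12^{−1} = 12 (mod 13), so α_err = 1·12 = 12 ≡ 12 = α_5. Error position i = 5.
  Consistency check: S_2/S_1 = 12·1 = 12 ≡ 12 = α_err ✓ (single-error assumption holds).
Step 4: error magnitude e = S_0/v_5 = S_0·∏_{j≠5}(α_5 − α_j) = 12·10 = 120 ≡ 3 (mod 13).
Step 5: correct position 5: c_5 = r_5 − e = 11 − 3 ≡ 8 (mod 13). Hence c = [4, 10, 1, 9, 8].
  Check: interpolating c through the α_i gives m(x) = 6 + 11·x (degree < 2) with m(α_i) = c_i for every i, so c is indeed a codeword.


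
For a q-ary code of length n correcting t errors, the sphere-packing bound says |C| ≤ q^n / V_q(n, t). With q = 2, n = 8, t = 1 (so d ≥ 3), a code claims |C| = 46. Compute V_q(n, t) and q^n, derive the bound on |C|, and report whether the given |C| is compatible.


V_q(n, t) = 9, q^n = 256, Hamming bound = 28, |C| = 46 > bound (violated).

Step 1: Compute V_q(n, t) = Σ_{j=0}^1 C(n, j) (q−1)^j.
  j = 0: C(8,0)·(1)^0 = 1·1 = 1.
  j = 1: C(8,1)·(1)^1 = 8·1 = 8.
  V_q(n, t) = 1 + 8 = 9.
Step 2: q^n = 2^8 = 256.
Step 3: Hamming bound ⌊q^n / V_q(n,t)⌋ = ⌊256/9⌋ = 28.
Step 4: Compare |C| = 46 to 28: violated.
The claimed |C| lies above the Hamming bound, so no 2-ary code of length 8 with d ≥ 3 can have 46 codewords.


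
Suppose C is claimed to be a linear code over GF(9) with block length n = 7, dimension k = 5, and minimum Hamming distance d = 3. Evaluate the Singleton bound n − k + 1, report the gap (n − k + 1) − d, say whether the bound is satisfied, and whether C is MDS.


Singleton RHS = n − k + 1 = 3, slack = 0, bound satisfied, MDS.

Singleton bound: d ≤ n − k + 1.
Here n = 7, k = 5, so n − k + 1 = 3.
Given d = 3, check d ≤ 3: YES.
Slack = (n − k + 1) − d = 0.
The code is MDS (slack = 0).
Description: the claimed parameters are [7, 5, 3]_9; such a code would be MDS (meets Singleton bound).


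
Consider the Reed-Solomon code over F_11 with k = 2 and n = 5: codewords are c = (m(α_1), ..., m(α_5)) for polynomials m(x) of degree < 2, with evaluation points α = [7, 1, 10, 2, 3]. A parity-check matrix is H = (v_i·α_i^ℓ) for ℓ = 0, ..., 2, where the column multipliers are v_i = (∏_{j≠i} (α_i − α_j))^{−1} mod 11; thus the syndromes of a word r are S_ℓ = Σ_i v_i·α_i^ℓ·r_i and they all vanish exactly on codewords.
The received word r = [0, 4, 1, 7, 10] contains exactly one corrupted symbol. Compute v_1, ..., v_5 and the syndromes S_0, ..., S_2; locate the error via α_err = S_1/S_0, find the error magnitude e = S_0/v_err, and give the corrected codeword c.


S = (5, 6, 5), error at position 3, error magnitude e = 3, c = [0, 4, 9, 7, 10].

Step 1: column multipliers v_i = (∏_{j≠i}(α_i − α_j))^{−1} mod 11.
  i = 1 (α = 7): (7−1)(7−10)(7−2)(7−3) = 6·(−3)·5·4 = −360 ≡ 3, so v_1 = 3^{−1} = 4 (mod 11).
  i = 2 (α = 1): (1−7)(1−10)(1−2)(1−3) = (−6)·(−9)·(−1)·(−2) = 108 ≡ 9, so v_2 = 9^{−1} = 5 (mod 11).
  i = 3 (α = 10): (10−7)(10−1)(10−2)(10−3) = 3·9·8·7 = 1512 ≡ 5, so v_3 = 5^{−1} = 9 (mod 11).
  i = 4 (α = 2): (2−7)(2−1)(2−10)(2−3) = (−5)·1·(−8)·(−1) = −40 ≡ 4, so v_4 = 4^{−1} = 3 (mod 11).
  i = 5 (α = 3): (3−7)(3−1)(3−10)(3−2) = (−4)·2·(−7)·1 = 56 ≡ 1, so v_5 = 1^{−1} = 1 (mod 11).
  v = [4, 5, 9, 3, 1].
Step 2: syndromes of r = [0, 4, 1, 7, 10] (all sums mod 11).
  S_0 = Σ v_i r_i = 4·0 + 5·4 + 9·1 + 3·7 + 1·10 = 60 ≡ 5.
  S_1 = Σ v_i α_i r_i = 4·7·0 + 5·1·4 + 9·10·1 + 3·2·7 + 1·3·10 = 182 ≡ 6.
  α_i^2 mod 11 = [5, 1, 1, 4, 9].
  S_2 = Σ v_i α_i^2 r_i = 4·5·0 + 5·1·4 + 9·1·1 + 3·4·7 + 1·9·10 = 203 ≡ 5.
  S = (5, 6, 5) ≠ 0, so r is not a codeword (an error is present).
Step 3: locate the error. For a single error e at position i, S_ℓ = v_i·e·α_i^ℓ, so α_err = S_1/S_0.
  S_0^{−1} = 5^{−1} = 9 (mod 11), so α_err = 6·9 = 54 ≡ 10 = α_3. Error position i = 3.
  Consistency check: S_2/S_1 = 5·2 = 10 ≡ 10 = α_err ✓ (single-error assumption holds).
Step 4: error magnitude e = S_0/v_3 = S_0·∏_{j≠3}(α_3 − α_j) = 5·5 = 25 ≡ 3 (mod 11).
Step 5: correct position 3: c_3 = r_3 − e = 1 − 3 ≡ 9 (mod 11). Hence c = [0, 4, 9, 7, 10].
  Check: interpolating c through the α_i gives m(x) = 1 + 3·x (degree < 2) with m(α_i) = c_i for every i, so c is indeed a codeword.


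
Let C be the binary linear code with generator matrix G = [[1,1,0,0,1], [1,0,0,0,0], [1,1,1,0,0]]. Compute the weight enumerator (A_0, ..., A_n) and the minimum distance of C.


Weight distribution: A_0 = 1, A_1 = 1, A_2 = 3, A_3 = 3. Minimum distance d = 1.

Enumerate all 2^3 = 8 messages m ∈ F_2^3.
For each, compute codeword c = mG in F_2^5, then tally its weight.
  m = 000 → c = 00000, weight = 0.
  m = 100 → c = 11001, weight = 3.
  m = 010 → c = 10000, weight = 1.
  m = 110 → c = 01001, weight = 2.
  m = 001 → c = 11100, weight = 3.
  m = 101 → c = 00101, weight = 2.
  m = 011 → c = 01100, weight = 2.
  m = 111 → c = 10101, weight = 3.
Tally weights:
  weight 0: 1 codewords.
  weight 1: 1 codewords.
  weight 2: 3 codewords.
  weight 3: 3 codewords.
Minimum distance d = smallest w > 0 with A_w > 0 = 1.
Sanity: Σ A_w = 8 = 2^3 = 8 ✓.


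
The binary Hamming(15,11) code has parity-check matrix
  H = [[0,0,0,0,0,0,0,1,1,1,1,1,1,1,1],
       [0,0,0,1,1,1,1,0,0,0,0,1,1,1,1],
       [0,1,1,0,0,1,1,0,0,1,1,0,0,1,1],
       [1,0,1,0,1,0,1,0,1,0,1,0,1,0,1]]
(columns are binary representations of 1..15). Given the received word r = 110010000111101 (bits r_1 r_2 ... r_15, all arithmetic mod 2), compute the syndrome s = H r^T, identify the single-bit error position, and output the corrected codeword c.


s = (1, 0, 0, 1)^T, error position = 9, corrected codeword c = 110010001111101

Compute s = H r^T mod 2 one row at a time:
  s_1 = 0 + 0 + 1 + 1 + 1 + 1 + 0 + 1 = 5 ≡ 1 (mod 2).
  s_2 = 0 + 1 + 0 + 0 + 1 + 1 + 0 + 1 = 4 ≡ 0 (mod 2).
  s_3 = 1 + 0 + 0 + 0 + 1 + 1 + 0 + 1 = 4 ≡ 0 (mod 2).
  s_4 = 1 + 0 + 1 + 0 + 0 + 1 + 1 + 1 = 5 ≡ 1 (mod 2).
s = (1, 0, 0, 1)^T — this equals column 9 of H (binary 1001), so error is at position 9.
Correct: flip bit 9 of r = 110010000111101 to get c = 110010001111101.


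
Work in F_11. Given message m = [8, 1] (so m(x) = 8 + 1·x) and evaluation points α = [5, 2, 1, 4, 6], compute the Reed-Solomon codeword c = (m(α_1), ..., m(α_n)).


c = [2, 10, 9, 1, 3]

Message polynomial: m(x) = 8 + 1·x (mod 11).
For each evaluation point α_i, compute m(α_i) mod 11:
  α_1 = 5: Horner steps 1 → 2, so m(5) = 2.
  α_2 = 2: Horner steps 1 → 10, so m(2) = 10.
  α_3 = 1: Horner steps 1 → 9, so m(1) = 9.
  α_4 = 4: Horner steps 1 → 1, so m(4) = 1.
  α_5 = 6: Horner steps 1 → 3, so m(6) = 3.
Codeword c = [2, 10, 9, 1, 3] ∈ F_11^5.


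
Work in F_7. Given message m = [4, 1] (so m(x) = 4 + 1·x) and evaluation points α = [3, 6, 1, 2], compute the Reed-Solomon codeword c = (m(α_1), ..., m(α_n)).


c = [0, 3, 5, 6]

Message polynomial: m(x) = 4 + 1·x (mod 7).
For each evaluation point α_i, compute m(α_i) mod 7:
  α_1 = 3: Horner steps 1 → 0, so m(3) = 0.
  α_2 = 6: Horner steps 1 → 3, so m(6) = 3.
  α_3 = 1: Horner steps 1 → 5, so m(1) = 5.
  α_4 = 2: Horner steps 1 → 6, so m(2) = 6.
Codeword c = [0, 3, 5, 6] ∈ F_7^4.


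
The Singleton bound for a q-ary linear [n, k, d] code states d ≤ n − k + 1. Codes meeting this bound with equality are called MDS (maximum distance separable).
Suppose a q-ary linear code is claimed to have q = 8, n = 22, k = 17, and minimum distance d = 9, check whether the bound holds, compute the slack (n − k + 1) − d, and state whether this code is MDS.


Singleton RHS = n − k + 1 = 6, slack = -3, bound violated (no such code; not MDS).

Singleton bound: d ≤ n − k + 1.
Here n = 22, k = 17, so n − k + 1 = 6.
Given d = 9, check d ≤ 6: NO.
Slack = (n − k + 1) − d = -3.
The slack is negative: d = 9 exceeds n − k + 1 = 6 by 3, so the Singleton bound is violated and no linear [22, 17, 9]_8 code can exist. In particular it is not MDS (MDS requires d = n − k + 1 exactly).
Description: the claimed parameters are [22, 17, 9]_8; such a code would be impossible (violates the Singleton bound).


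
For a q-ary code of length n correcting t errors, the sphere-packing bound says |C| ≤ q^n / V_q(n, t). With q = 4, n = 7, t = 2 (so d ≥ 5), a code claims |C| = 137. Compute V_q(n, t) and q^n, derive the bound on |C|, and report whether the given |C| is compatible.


V_q(n, t) = 211, q^n = 16384, Hamming bound = 77, |C| = 137 > bound (violated).

Step 1: Compute V_q(n, t) = Σ_{j=0}^2 C(n, j) (q−1)^j.
  j = 0: C(7,0)·(3)^0 = 1·1 = 1.
  j = 1: C(7,1)·(3)^1 = 7·3 = 21.
  j = 2: C(7,2)·(3)^2 = 21·9 = 189.
  V_q(n, t) = 1 + 21 + 189 = 211.
Step 2: q^n = 4^7 = 16384.
Step 3: Hamming bound ⌊q^n / V_q(n,t)⌋ = ⌊16384/211⌋ = 77.
Step 4: Compare |C| = 137 to 77: violated.
The claimed |C| lies above the Hamming bound, so no 4-ary code of length 7 with d ≥ 5 can have 137 codewords.


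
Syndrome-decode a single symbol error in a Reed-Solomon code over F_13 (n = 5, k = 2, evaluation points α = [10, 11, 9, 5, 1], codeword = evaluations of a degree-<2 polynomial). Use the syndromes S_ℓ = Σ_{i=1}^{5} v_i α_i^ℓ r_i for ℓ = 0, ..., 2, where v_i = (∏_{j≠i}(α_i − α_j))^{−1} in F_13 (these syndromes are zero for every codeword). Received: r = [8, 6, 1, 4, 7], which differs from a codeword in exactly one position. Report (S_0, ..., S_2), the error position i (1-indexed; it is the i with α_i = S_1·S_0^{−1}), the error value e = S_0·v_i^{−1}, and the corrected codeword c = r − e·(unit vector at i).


S = (9, 12, 3), error at position 1, error magnitude e = 11, c = [10, 6, 1, 4, 7].

Step 1: column multipliers v_i = (∏_{j≠i}(α_i − α_j))^{−1} mod 13.
  i = 1 (α = 10): (10−11)(10−9)(10−5)(10−1) = (−1)·1·5·9 = −45 ≡ 7, so v_1 = 7^{−1} = 2 (mod 13).
  i = 2 (α = 11): (11−10)(11−9)(11−5)(11−1) = 1·2·6·10 = 120 ≡ 3, so v_2 = 3^{−1} = 9 (mod 13).
  i = 3 (α = 9): (9−10)(9−11)(9−5)(9−1) = (−1)·(−2)·4·8 = 64 ≡ 12, so v_3 = 12^{−1} = 12 (mod 13).
  i = 4 (α = 5): (5−10)(5−11)(5−9)(5−1) = (−5)·(−6)·(−4)·4 = −480 ≡ 1, so v_4 = 1^{−1} = 1 (mod 13).
  i = 5 (α = 1): (1−10)(1−11)(1−9)(1−5) = (−9)·(−10)·(−8)·(−4) = 2880 ≡ 7, so v_5 = 7^{−1} = 2 (mod 13).
  v = [2, 9, 12, 1, 2].
Step 2: syndromes of r = [8, 6, 1, 4, 7] (all sums mod 13).
  S_0 = Σ v_i r_i = 2·8 + 9·6 + 12·1 + 1·4 + 2·7 = 100 ≡ 9.
  S_1 = Σ v_i α_i r_i = 2·10·8 + 9·11·6 + 12·9·1 + 1·5·4 + 2·1·7 = 896 ≡ 12.
  α_i^2 mod 13 = [9, 4, 3, 12, 1].
  S_2 = Σ v_i α_i^2 r_i = 2·9·8 + 9·4·6 + 12·3·1 + 1·12·4 + 2·1·7 = 458 ≡ 3.
  S = (9, 12, 3) ≠ 0, so r is not a codeword (an error is present).
Step 3: locate the error. For a single error e at position i, S_ℓ = v_i·e·α_i^ℓ, so α_err = S_1/S_0.
  S_0^{−1} = 9^{−1} = 3 (mod 13), so α_err = 12·3 = 36 ≡ 10 = α_1. Error position i = 1.
  Consistency check: S_2/S_1 = 3·12 = 36 ≡ 10 = α_err ✓ (single-error assumption holds).
Step 4: error magnitude e = S_0/v_1 = S_0·∏_{j≠1}(α_1 − α_j) = 9·7 = 63 ≡ 11 (mod 13).
Step 5: correct position 1: c_1 = r_1 − e = 8 − 11 ≡ 10 (mod 13). Hence c = [10, 6, 1, 4, 7].
  Check: interpolating c through the α_i gives m(x) = 11 + 9·x (degree < 2) with m(α_i) = c_i for every i, so c is indeed a codeword.


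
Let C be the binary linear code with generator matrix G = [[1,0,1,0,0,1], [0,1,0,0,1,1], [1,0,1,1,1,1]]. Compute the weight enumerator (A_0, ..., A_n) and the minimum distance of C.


Weight distribution: A_0 = 1, A_2 = 1, A_3 = 3, A_4 = 2, A_5 = 1. Minimum distance d = 2.

Enumerate all 2^3 = 8 messages m ∈ F_2^3.
For each, compute codeword c = mG in F_2^6, then tally its weight.
  m = 000 → c = 000000, weight = 0.
  m = 100 → c = 101001, weight = 3.
  m = 010 → c = 010011, weight = 3.
  m = 110 → c = 111010, weight = 4.
  m = 001 → c = 101111, weight = 5.
  m = 101 → c = 000110, weight = 2.
  m = 011 → c = 111100, weight = 4.
  m = 111 → c = 010101, weight = 3.
Tally weights:
  weight 0: 1 codewords.
  weight 2: 1 codewords.
  weight 3: 3 codewords.
  weight 4: 2 codewords.
  weight 5: 1 codewords.
Minimum distance d = smallest w > 0 with A_w > 0 = 2.
Sanity: Σ A_w = 8 = 2^3 = 8 ✓.


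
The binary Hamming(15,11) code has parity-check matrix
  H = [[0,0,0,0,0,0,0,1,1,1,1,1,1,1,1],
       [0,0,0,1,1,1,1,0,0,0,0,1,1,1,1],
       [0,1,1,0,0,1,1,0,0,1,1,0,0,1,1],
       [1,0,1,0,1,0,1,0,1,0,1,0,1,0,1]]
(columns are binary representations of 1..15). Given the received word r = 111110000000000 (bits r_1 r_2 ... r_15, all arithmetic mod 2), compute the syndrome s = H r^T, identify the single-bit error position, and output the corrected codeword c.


s = (0, 0, 0, 1)^T, error position = 1, corrected codeword c = 011110000000000

Compute s = H r^T mod 2 one row at a time:
  s_1 = 0 + 0 + 0 + 0 + 0 + 0 + 0 + 0 = 0 ≡ 0 (mod 2).
  s_2 = 1 + 1 + 0 + 0 + 0 + 0 + 0 + 0 = 2 ≡ 0 (mod 2).
  s_3 = 1 + 1 + 0 + 0 + 0 + 0 + 0 + 0 = 2 ≡ 0 (mod 2).
  s_4 = 1 + 1 + 1 + 0 + 0 + 0 + 0 + 0 = 3 ≡ 1 (mod 2).
s = (0, 0, 0, 1)^T — this equals column 1 of H (binary 0001), so error is at position 1.
Correct: flip bit 1 of r = 111110000000000 to get c = 011110000000000.


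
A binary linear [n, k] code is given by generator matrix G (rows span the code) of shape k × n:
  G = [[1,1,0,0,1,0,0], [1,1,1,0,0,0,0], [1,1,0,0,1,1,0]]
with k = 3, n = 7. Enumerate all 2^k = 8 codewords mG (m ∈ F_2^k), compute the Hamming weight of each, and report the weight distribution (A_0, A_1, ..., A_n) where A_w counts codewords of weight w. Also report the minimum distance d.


Weight distribution: A_0 = 1, A_1 = 1, A_2 = 1, A_3 = 3, A_4 = 2. Minimum distance d = 1.

Enumerate all 2^3 = 8 messages m ∈ F_2^3.
For each, compute codeword c = mG in F_2^7, then tally its weight.
  m = 000 → c = 0000000, weight = 0.
  m = 100 → c = 1100100, weight = 3.
  m = 010 → c = 1110000, weight = 3.
  m = 110 → c = 0010100, weight = 2.
  m = 001 → c = 1100110, weight = 4.
  m = 101 → c = 0000010, weight = 1.
  m = 011 → c = 0010110, weight = 3.
  m = 111 → c = 1110010, weight = 4.
Tally weights:
  weight 0: 1 codewords.
  weight 1: 1 codewords.
  weight 2: 1 codewords.
  weight 3: 3 codewords.
  weight 4: 2 codewords.
Minimum distance d = smallest w > 0 with A_w > 0 = 1.
Sanity: Σ A_w = 8 = 2^3 = 8 ✓.


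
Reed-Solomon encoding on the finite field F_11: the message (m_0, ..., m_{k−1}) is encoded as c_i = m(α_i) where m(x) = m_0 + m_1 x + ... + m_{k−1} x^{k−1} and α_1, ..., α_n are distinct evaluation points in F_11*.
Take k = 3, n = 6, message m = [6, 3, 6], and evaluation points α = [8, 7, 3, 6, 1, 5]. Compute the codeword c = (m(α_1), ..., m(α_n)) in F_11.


c = [7, 2, 3, 9, 4, 6]

Message polynomial: m(x) = 6 + 3·x + 6·x^2 (mod 11).
For each evaluation point α_i, compute m(α_i) mod 11:
  α_1 = 8: Horner steps 6 → 7 → 7, so m(8) = 7.
  α_2 = 7: Horner steps 6 → 1 → 2, so m(7) = 2.
  α_3 = 3: Horner steps 6 → 10 → 3, so m(3) = 3.
  α_4 = 6: Horner steps 6 → 6 → 9, so m(6) = 9.
  α_5 = 1: Horner steps 6 → 9 → 4, so m(1) = 4.
  α_6 = 5: Horner steps 6 → 0 → 6, so m(5) = 6.
Codeword c = [7, 2, 3, 9, 4, 6] ∈ F_11^6.


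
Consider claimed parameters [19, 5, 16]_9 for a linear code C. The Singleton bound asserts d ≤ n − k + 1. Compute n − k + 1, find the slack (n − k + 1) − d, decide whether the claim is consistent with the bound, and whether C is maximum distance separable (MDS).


Singleton RHS = n − k + 1 = 15, slack = -1, bound violated (no such code; not MDS).

Singleton bound: d ≤ n − k + 1.
Here n = 19, k = 5, so n − k + 1 = 15.
Given d = 16, check d ≤ 15: NO.
Slack = (n − k + 1) − d = -1.
The slack is negative: d = 16 exceeds n − k + 1 = 15 by 1, so the Singleton bound is violated and no linear [19, 5, 16]_9 code can exist. In particular it is not MDS (MDS requires d = n − k + 1 exactly).
Description: the claimed parameters are [19, 5, 16]_9; such a code would be impossible (violates the Singleton bound).
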